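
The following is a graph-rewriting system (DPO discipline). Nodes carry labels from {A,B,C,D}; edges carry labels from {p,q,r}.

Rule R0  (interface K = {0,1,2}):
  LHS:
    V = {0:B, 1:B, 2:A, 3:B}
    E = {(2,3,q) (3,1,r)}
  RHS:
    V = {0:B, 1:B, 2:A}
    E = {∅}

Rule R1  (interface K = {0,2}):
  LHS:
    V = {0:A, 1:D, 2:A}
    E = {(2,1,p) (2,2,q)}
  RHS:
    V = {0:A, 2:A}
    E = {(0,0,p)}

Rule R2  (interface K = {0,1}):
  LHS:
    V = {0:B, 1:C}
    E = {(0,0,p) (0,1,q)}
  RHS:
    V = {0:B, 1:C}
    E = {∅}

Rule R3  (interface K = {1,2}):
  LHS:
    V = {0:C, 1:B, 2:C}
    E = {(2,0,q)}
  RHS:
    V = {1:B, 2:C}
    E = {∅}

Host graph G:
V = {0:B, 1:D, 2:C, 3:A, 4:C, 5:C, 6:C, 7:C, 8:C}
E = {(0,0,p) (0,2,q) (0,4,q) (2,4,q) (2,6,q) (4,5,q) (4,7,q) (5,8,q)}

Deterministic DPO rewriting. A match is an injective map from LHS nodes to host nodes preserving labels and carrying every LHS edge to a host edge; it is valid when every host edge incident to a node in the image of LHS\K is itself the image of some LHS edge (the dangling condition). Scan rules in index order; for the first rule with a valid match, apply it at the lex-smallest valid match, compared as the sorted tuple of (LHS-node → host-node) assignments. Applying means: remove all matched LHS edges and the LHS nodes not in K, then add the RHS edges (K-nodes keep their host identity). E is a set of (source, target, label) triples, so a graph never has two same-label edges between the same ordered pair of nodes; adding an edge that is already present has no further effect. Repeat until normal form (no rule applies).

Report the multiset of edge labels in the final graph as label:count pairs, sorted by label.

start.  V:9 E:8  edges: 0-p->0 0-q->2 0-q->4 2-q->4 2-q->6 4-q->5 4-q->7 5-q->8
1. fire R2 via {0↦0, 1↦2}  →  V:9 E:6  edges: 0-q->4 2-q->4 2-q->6 4-q->5 4-q->7 5-q->8
2. fire R3 via {0↦6, 1↦0, 2↦2}  →  V:8 E:5  edges: 0-q->4 2-q->4 4-q->5 4-q->7 5-q->8
3. fire R3 via {0↦7, 1↦0, 2↦4}  →  V:7 E:4  edges: 0-q->4 2-q->4 4-q->5 5-q->8
4. fire R3 via {0↦8, 1↦0, 2↦5}  →  V:6 E:3  edges: 0-q->4 2-q->4 4-q->5
5. fire R3 via {0↦5, 1↦0, 2↦4}  →  V:5 E:2  edges: 0-q->4 2-q->4
halt: no rule applies after step 5
NF edges: [(0, 4, 'q'), (2, 4, 'q')]

Answer: q:2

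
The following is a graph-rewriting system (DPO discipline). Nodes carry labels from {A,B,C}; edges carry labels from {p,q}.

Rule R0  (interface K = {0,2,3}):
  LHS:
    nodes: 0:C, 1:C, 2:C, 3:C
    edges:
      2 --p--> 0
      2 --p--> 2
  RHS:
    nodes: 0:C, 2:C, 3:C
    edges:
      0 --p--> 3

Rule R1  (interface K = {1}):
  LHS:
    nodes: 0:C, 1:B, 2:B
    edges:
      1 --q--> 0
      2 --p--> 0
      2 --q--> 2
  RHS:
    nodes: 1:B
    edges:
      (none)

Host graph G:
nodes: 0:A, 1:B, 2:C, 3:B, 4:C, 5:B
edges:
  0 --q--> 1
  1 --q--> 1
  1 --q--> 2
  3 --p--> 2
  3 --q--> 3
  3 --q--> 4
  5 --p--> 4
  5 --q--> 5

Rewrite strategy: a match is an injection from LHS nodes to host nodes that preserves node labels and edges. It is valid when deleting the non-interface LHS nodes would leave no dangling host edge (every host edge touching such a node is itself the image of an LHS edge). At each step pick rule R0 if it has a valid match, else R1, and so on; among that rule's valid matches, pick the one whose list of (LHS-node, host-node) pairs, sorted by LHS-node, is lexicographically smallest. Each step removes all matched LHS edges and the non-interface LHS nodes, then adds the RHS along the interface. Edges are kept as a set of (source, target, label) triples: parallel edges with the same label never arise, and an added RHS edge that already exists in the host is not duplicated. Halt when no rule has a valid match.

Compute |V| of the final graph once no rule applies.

initial: |V|=6 |E|=8  E = 0-q->1 1-q->1 1-q->2 3-p->2 3-q->3 3-q->4 5-p->4 5-q->5
step 1: apply R1 at {0↦4, 1↦3, 2↦5}  → |V|=4 |E|=5  E = 0-q->1 1-q->1 1-q->2 3-p->2 3-q->3
step 2: apply R1 at {0↦2, 1↦1, 2↦3}  → |V|=2 |E|=2  E = 0-q->1 1-q->1
normal form: no rule applies after step 2
NF nodes: {0:A, 1:B}

Answer: 2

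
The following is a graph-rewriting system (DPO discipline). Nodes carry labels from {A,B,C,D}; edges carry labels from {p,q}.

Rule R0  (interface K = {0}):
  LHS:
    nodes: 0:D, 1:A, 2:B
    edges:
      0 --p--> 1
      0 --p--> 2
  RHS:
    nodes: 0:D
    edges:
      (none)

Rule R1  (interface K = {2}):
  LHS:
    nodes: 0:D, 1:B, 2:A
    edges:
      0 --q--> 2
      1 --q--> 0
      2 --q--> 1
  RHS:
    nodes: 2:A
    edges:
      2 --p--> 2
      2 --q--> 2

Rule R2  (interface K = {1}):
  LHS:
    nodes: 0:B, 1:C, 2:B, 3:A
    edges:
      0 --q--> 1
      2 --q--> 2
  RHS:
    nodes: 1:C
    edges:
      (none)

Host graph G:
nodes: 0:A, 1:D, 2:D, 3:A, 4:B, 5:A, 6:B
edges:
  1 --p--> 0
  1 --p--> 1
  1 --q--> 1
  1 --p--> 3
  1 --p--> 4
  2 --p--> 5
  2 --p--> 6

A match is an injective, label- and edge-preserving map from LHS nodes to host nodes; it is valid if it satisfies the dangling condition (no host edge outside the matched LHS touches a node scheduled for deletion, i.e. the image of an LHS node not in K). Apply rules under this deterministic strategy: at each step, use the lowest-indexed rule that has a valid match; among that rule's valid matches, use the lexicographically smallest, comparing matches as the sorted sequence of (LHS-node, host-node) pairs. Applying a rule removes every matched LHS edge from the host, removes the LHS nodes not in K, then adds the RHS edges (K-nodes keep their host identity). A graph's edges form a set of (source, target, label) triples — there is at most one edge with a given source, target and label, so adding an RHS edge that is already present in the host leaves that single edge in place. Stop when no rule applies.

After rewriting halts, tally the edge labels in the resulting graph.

Answer: p:2 q:1

Steps:
start.  V:7 E:7  edges: 1-p->0 1-p->1 1-q->1 1-p->3 1-p->4 2-p->5 2-p->6
1. fire R0 via {0↦1, 1↦0, 2↦4}  →  V:5 E:5  edges: 1-p->1 1-q->1 1-p->3 2-p->5 2-p->6
2. fire R0 via {0↦2, 1↦5, 2↦6}  →  V:3 E:3  edges: 1-p->1 1-q->1 1-p->3
normal form: no rule applies after step 2
NF edges: [(1, 1, 'p'), (1, 1, 'q'), (1, 3, 'p')]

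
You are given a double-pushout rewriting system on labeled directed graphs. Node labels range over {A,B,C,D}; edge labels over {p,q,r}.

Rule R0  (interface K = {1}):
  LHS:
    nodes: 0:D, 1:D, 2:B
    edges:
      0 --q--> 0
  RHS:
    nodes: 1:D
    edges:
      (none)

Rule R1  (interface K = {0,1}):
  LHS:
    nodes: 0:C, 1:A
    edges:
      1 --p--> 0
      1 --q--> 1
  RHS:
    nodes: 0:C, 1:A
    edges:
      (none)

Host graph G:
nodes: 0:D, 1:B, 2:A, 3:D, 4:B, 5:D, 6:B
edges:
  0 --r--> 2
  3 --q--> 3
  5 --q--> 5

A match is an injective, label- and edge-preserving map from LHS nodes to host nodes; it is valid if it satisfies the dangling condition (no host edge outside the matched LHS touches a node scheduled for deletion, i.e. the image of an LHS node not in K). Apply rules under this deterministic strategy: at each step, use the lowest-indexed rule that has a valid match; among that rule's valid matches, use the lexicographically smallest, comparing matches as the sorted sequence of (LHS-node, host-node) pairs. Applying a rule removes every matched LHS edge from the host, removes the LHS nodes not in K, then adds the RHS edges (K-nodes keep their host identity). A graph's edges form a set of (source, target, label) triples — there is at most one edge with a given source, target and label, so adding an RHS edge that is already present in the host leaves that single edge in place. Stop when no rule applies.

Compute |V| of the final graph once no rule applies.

Answer: 3

Derivation:
initial: |V|=7 |E|=3  E = 0-r->2 3-q->3 5-q->5
step 1: apply R0 at {0↦3, 1↦0, 2↦1}  → |V|=5 |E|=2  E = 0-r->2 5-q->5
step 2: apply R0 at {0↦5, 1↦0, 2↦4}  → |V|=3 |E|=1  E = 0-r->2
final graph: no rule applies after step 2
NF nodes: {0:D, 2:A, 6:B}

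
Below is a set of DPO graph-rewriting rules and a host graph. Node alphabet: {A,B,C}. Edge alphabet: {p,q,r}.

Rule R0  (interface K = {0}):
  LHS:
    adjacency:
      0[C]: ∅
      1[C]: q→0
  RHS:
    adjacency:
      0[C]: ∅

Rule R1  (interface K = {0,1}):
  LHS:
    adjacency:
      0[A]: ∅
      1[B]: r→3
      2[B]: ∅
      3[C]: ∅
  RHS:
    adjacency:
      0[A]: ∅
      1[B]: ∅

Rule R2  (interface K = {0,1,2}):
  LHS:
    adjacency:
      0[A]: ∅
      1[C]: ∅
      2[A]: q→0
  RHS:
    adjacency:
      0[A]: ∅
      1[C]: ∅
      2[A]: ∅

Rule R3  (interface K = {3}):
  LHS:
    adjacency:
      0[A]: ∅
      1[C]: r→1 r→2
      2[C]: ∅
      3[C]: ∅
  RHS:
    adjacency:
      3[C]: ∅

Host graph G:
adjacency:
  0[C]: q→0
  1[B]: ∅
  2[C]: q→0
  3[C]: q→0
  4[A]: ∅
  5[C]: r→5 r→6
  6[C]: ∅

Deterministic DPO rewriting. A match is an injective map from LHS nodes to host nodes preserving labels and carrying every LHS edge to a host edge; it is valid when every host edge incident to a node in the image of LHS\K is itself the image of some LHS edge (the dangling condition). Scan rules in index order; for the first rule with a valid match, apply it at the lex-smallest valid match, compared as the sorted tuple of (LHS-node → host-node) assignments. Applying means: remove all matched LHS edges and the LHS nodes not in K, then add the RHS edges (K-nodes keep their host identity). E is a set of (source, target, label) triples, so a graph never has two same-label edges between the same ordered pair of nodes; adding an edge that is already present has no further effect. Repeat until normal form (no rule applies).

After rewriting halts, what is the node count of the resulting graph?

Answer: 2

Steps:
initial: |V|=7 |E|=5  E = 0-q->0 2-q->0 3-q->0 5-r->5 5-r->6
step 1: apply R0 at {0↦0, 1↦2}  → |V|=6 |E|=4  E = 0-q->0 3-q->0 5-r->5 5-r->6
step 2: apply R0 at {0↦0, 1↦3}  → |V|=5 |E|=3  E = 0-q->0 5-r->5 5-r->6
step 3: apply R3 at {0↦4, 1↦5, 2↦6, 3↦0}  → |V|=2 |E|=1  E = 0-q->0
halt: no rule applies after step 3
NF nodes: {0:C, 1:B}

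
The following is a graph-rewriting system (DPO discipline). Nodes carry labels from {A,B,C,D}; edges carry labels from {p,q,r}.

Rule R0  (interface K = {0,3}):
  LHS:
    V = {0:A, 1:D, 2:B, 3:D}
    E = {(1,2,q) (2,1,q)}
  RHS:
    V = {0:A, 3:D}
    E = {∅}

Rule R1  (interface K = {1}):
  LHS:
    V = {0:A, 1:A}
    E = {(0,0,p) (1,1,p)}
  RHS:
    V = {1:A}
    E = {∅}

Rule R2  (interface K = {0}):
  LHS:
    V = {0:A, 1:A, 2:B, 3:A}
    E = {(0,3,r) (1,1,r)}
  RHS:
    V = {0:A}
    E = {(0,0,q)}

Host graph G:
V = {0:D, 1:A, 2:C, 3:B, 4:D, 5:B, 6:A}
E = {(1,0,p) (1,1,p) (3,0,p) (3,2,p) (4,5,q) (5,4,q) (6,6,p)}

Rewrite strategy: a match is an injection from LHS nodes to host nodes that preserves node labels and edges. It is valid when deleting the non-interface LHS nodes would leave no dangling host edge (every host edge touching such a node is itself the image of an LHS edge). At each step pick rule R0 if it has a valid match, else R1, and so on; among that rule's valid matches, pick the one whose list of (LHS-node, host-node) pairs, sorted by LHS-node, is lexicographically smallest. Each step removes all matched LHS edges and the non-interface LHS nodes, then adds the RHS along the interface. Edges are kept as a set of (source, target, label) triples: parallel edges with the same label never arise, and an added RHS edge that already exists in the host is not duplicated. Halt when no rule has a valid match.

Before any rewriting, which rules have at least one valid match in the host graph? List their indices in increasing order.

R0: 2 valid matches — {0↦1, 1↦4, 2↦5, 3↦0}, {0↦6, 1↦4, 2↦5, 3↦0}
R1: 1 valid match — {0↦6, 1↦1}
R2: no valid match — LHS pattern not found

Answer: [R0,R1]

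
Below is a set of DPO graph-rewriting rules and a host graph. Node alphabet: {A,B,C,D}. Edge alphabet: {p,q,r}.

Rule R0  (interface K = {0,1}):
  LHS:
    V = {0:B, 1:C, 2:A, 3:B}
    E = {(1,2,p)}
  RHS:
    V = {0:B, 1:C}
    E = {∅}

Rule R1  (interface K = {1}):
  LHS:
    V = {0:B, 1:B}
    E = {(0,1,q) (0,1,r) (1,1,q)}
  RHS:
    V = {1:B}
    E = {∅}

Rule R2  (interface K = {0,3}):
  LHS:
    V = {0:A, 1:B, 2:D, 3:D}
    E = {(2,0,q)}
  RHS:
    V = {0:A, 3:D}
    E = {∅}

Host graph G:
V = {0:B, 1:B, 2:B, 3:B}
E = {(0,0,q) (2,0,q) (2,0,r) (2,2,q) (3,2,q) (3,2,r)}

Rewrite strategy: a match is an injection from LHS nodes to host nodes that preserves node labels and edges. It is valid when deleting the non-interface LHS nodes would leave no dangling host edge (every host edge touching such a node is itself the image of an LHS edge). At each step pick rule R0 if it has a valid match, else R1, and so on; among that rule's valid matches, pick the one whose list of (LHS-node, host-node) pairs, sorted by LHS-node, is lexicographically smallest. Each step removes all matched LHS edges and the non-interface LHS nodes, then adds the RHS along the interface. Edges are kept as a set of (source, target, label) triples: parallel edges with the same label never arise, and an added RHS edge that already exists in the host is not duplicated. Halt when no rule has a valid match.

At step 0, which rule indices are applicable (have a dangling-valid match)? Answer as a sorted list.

R0: no valid match — LHS pattern not found
R1: 1 valid match — {0↦3, 1↦2}
R2: no valid match — LHS pattern not found

Answer: [R1]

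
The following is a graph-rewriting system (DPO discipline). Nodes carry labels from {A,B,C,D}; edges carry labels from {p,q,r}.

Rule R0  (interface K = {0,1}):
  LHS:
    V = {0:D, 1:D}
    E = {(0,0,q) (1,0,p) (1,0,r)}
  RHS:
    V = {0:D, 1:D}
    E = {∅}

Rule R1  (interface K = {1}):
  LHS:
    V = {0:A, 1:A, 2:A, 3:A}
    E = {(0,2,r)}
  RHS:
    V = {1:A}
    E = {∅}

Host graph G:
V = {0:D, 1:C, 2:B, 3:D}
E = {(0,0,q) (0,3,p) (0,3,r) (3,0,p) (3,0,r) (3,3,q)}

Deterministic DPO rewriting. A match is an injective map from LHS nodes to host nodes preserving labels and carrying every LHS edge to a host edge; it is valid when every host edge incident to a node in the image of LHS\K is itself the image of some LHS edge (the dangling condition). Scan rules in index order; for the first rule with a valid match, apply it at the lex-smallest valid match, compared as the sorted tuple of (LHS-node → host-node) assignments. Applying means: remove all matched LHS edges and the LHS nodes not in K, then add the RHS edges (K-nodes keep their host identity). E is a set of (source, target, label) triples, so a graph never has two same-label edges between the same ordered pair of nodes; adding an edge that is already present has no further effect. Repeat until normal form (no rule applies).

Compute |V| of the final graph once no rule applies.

start.  V:4 E:6  edges: 0-q->0 0-p->3 0-r->3 3-p->0 3-r->0 3-q->3
1. fire R0 via {0↦0, 1↦3}  →  V:4 E:3  edges: 0-p->3 0-r->3 3-q->3
2. fire R0 via {0↦3, 1↦0}  →  V:4 E:0  edges: ∅
halt: no rule applies after step 2
NF nodes: {0:D, 1:C, 2:B, 3:D}

Answer: 4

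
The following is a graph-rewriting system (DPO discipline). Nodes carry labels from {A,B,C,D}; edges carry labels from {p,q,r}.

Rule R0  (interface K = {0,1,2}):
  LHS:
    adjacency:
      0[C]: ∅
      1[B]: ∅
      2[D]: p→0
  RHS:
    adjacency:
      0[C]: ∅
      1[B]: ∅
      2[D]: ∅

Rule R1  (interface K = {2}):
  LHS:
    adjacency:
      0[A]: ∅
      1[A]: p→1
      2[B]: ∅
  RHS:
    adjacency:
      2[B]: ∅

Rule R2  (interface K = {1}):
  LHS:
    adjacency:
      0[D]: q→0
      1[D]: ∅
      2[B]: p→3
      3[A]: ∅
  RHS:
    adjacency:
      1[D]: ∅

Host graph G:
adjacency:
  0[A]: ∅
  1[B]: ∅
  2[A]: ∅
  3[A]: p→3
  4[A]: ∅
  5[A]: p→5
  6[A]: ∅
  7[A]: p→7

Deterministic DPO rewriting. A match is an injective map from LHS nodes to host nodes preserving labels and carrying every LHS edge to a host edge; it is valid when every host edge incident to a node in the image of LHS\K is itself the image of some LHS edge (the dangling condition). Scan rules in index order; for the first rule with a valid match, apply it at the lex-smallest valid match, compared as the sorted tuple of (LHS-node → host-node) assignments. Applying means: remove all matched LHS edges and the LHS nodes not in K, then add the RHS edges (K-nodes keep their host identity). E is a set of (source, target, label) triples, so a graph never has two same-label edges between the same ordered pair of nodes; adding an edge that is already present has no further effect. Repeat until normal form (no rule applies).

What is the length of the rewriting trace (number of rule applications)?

initial: |V|=8 |E|=3  E = 3-p->3 5-p->5 7-p->7
step 1: apply R1 at {0↦0, 1↦3, 2↦1}  → |V|=6 |E|=2  E = 5-p->5 7-p->7
step 2: apply R1 at {0↦2, 1↦5, 2↦1}  → |V|=4 |E|=1  E = 7-p->7
step 3: apply R1 at {0↦4, 1↦7, 2↦1}  → |V|=2 |E|=0  E = ∅
normal form: no rule applies after step 3

Answer: 3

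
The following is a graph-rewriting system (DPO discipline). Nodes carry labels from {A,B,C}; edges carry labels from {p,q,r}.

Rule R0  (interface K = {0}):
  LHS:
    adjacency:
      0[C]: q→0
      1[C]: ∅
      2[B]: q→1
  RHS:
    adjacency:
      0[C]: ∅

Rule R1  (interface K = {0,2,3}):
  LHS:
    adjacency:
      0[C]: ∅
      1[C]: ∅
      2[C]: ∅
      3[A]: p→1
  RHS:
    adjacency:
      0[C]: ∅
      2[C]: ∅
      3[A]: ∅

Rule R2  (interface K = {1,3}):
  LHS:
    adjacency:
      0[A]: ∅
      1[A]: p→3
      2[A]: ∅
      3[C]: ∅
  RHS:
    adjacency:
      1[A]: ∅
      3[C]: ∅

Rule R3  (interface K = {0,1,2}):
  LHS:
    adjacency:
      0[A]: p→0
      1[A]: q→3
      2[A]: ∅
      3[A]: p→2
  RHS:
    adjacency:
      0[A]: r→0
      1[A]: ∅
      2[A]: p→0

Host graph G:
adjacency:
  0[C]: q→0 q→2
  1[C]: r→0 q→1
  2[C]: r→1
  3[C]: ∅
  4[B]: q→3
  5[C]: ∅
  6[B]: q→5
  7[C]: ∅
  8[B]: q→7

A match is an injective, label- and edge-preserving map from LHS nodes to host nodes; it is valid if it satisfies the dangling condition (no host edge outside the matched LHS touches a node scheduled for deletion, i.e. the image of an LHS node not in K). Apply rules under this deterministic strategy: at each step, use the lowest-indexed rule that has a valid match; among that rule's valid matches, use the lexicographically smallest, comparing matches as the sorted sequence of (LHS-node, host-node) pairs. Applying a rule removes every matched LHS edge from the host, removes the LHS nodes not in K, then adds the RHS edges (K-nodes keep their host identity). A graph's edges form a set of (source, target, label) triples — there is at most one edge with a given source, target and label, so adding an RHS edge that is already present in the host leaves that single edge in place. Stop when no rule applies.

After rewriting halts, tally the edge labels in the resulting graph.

Answer: q:2 r:2

Derivation:
[0] host  ⇒  9 nodes, 8 edges  {0-q->0 0-q->2 1-r->0 1-q->1 2-r->1 4-q->3 6-q->5 8-q->7}
[1] R0 @ {0↦0, 1↦3, 2↦4}  ⇒  7 nodes, 6 edges  {0-q->2 1-r->0 1-q->1 2-r->1 6-q->5 8-q->7}
[2] R0 @ {0↦1, 1↦5, 2↦6}  ⇒  5 nodes, 4 edges  {0-q->2 1-r->0 2-r->1 8-q->7}
halt: no rule applies after step 2
NF edges: [(0, 2, 'q'), (1, 0, 'r'), (2, 1, 'r'), (8, 7, 'q')]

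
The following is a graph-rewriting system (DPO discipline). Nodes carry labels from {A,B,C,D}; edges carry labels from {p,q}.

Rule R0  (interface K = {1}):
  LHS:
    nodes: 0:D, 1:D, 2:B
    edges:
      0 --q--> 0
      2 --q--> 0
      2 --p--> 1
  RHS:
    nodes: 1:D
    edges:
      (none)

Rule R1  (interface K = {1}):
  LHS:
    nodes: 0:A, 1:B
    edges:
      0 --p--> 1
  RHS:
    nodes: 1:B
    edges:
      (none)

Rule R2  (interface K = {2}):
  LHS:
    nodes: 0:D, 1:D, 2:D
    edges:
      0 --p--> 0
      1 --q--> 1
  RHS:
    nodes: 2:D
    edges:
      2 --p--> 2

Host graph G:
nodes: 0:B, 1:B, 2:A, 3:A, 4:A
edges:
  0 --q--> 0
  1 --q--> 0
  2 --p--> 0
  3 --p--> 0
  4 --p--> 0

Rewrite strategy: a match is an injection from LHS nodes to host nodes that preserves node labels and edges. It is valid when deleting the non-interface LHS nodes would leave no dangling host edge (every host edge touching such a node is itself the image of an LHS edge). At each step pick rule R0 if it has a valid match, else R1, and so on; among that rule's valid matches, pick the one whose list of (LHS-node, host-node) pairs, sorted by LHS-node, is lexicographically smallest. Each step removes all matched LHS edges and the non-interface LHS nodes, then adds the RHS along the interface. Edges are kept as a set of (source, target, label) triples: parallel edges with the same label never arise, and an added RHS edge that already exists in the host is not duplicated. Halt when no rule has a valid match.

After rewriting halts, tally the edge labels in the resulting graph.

Answer: q:2

Derivation:
initial: |V|=5 |E|=5  E = 0-q->0 1-q->0 2-p->0 3-p->0 4-p->0
step 1: apply R1 at {0↦2, 1↦0}  → |V|=4 |E|=4  E = 0-q->0 1-q->0 3-p->0 4-p->0
step 2: apply R1 at {0↦3, 1↦0}  → |V|=3 |E|=3  E = 0-q->0 1-q->0 4-p->0
step 3: apply R1 at {0↦4, 1↦0}  → |V|=2 |E|=2  E = 0-q->0 1-q->0
halt: no rule applies after step 3
NF edges: [(0, 0, 'q'), (1, 0, 'q')]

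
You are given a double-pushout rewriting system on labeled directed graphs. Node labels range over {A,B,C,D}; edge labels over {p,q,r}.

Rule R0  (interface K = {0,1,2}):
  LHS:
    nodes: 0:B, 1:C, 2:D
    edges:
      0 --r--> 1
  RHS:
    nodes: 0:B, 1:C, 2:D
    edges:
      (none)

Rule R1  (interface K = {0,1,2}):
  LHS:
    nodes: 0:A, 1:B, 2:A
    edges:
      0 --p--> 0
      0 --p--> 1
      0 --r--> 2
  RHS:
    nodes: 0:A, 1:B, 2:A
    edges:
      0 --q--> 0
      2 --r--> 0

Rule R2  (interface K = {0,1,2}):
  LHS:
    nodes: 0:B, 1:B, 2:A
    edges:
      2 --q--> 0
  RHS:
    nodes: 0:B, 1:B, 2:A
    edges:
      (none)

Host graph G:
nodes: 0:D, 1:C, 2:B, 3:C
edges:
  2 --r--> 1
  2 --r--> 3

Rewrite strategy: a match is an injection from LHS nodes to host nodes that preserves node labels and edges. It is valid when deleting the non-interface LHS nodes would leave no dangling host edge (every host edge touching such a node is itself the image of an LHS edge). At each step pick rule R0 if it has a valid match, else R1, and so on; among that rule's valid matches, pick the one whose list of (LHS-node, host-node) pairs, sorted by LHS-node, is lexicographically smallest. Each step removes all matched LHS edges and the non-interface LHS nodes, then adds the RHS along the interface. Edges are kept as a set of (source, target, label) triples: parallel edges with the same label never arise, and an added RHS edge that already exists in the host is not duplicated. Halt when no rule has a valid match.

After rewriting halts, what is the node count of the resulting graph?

start.  V:4 E:2  edges: 2-r->1 2-r->3
1. fire R0 via {0↦2, 1↦1, 2↦0}  →  V:4 E:1  edges: 2-r->3
2. fire R0 via {0↦2, 1↦3, 2↦0}  →  V:4 E:0  edges: ∅
final graph: no rule applies after step 2
NF nodes: {0:D, 1:C, 2:B, 3:C}

Answer: 4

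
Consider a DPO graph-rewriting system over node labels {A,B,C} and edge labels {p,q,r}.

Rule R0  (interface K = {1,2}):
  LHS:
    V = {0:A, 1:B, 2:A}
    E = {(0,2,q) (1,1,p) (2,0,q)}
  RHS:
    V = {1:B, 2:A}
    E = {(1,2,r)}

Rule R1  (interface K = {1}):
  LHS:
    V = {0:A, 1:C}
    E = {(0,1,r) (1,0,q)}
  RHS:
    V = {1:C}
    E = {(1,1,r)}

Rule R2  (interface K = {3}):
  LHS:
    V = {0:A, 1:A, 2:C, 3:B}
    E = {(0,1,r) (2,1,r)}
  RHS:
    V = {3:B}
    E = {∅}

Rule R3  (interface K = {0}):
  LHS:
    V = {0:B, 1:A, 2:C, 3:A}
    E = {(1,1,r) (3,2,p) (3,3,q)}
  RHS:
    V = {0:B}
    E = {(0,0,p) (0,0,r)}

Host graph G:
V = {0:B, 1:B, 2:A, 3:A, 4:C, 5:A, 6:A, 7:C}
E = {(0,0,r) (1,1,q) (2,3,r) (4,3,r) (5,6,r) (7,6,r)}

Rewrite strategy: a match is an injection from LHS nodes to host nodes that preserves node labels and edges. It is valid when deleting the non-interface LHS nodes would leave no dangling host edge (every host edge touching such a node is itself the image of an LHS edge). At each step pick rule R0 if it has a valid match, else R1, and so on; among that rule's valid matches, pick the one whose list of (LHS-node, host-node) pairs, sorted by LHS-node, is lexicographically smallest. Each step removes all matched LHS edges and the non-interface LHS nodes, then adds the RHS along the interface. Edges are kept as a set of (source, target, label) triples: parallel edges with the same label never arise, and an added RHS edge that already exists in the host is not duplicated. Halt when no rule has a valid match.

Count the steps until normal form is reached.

Answer: 2

Derivation:
start.  V:8 E:6  edges: 0-r->0 1-q->1 2-r->3 4-r->3 5-r->6 7-r->6
1. fire R2 via {0↦2, 1↦3, 2↦4, 3↦0}  →  V:5 E:4  edges: 0-r->0 1-q->1 5-r->6 7-r->6
2. fire R2 via {0↦5, 1↦6, 2↦7, 3↦0}  →  V:2 E:2  edges: 0-r->0 1-q->1
final graph: no rule applies after step 2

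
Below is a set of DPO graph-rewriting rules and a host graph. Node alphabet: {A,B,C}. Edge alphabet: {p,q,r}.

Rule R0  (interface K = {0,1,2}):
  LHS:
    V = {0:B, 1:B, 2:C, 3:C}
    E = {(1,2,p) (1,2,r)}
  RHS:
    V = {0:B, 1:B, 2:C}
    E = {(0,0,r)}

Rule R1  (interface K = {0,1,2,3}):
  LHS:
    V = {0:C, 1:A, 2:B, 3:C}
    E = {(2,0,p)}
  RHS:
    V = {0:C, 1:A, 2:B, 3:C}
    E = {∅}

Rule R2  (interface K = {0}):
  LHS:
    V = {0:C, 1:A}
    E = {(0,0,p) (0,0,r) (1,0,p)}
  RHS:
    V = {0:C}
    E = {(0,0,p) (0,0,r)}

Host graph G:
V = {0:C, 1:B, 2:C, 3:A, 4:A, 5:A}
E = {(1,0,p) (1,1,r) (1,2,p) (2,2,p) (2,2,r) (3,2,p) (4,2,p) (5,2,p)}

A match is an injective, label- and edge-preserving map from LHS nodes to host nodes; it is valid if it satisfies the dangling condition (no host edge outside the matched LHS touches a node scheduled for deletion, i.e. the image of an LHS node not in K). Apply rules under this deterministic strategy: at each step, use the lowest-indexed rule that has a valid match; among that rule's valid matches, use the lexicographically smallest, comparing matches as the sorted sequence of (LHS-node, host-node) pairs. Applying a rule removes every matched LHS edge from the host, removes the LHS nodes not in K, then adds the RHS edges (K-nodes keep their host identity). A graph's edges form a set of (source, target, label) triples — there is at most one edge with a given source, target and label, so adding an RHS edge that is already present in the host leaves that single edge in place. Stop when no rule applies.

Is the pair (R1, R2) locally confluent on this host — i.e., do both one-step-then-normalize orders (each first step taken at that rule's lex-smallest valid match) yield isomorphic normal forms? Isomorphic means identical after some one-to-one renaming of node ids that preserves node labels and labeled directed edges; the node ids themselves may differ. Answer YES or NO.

branch R1-first: apply at {0↦0, 1↦3, 2↦1, 3↦2} → |E|=7, then 4 more step(s) → NF |V|=3 |E|=3 V={0:C, 1:B, 2:C} E=1-r->1 2-p->2 2-r->2
branch R2-first: apply at {0↦2, 1↦3} → |E|=7, then 4 more step(s) → NF |V|=3 |E|=3 V={0:C, 1:B, 2:C} E=1-r->1 2-p->2 2-r->2
graphs isomorphic (equal up to label-preserving node renaming)

Answer: YES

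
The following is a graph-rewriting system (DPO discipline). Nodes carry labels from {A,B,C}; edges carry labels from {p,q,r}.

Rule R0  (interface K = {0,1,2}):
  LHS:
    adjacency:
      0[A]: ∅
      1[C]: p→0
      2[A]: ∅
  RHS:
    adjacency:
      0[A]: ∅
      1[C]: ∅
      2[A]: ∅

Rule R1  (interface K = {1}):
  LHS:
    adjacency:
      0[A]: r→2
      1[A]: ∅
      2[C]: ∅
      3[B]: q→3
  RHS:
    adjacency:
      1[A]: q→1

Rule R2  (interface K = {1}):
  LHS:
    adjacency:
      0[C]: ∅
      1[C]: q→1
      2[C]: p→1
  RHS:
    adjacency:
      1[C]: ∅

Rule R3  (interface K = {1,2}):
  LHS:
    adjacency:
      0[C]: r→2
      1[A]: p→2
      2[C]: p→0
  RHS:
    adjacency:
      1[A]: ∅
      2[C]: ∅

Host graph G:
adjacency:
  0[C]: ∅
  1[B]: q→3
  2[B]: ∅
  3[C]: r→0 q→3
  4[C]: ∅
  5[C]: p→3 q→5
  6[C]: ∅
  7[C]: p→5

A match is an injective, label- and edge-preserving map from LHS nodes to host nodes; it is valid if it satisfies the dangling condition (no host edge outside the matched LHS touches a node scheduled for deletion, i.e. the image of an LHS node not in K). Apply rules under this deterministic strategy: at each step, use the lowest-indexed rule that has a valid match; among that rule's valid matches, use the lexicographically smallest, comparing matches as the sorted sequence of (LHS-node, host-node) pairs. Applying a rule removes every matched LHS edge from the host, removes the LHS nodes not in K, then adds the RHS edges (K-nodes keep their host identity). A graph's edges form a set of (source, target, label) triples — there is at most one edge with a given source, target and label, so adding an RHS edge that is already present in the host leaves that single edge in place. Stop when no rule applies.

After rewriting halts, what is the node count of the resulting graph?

Answer: 4

Rewrite trace:
[0] host  ⇒  8 nodes, 6 edges  {1-q->3 3-r->0 3-q->3 5-p->3 5-q->5 7-p->5}
[1] R2 @ {0↦4, 1↦5, 2↦7}  ⇒  6 nodes, 4 edges  {1-q->3 3-r->0 3-q->3 5-p->3}
[2] R2 @ {0↦6, 1↦3, 2↦5}  ⇒  4 nodes, 2 edges  {1-q->3 3-r->0}
normal form: no rule applies after step 2
NF nodes: {0:C, 1:B, 2:B, 3:C}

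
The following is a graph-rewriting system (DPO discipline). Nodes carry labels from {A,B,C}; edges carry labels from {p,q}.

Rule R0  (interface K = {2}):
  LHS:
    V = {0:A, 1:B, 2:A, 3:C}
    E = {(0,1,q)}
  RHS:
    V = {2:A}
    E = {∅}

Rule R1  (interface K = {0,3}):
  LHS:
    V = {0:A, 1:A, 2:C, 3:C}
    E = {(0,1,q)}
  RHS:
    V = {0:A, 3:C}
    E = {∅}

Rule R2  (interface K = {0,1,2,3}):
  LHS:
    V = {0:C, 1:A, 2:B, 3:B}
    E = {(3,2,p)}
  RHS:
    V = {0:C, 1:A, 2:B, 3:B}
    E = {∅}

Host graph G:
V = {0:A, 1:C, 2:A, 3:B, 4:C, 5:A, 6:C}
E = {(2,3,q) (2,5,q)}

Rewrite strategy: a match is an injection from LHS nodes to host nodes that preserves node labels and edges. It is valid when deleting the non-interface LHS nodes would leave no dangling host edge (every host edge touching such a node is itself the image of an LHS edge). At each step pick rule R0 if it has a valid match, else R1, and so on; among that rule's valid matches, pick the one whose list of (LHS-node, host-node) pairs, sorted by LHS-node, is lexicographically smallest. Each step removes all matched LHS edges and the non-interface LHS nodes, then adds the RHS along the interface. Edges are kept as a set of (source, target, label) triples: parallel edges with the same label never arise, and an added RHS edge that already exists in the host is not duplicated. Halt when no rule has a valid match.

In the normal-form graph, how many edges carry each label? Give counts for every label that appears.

Answer: (no edges)

Rewrite trace:
[0] host  ⇒  7 nodes, 2 edges  {2-q->3 2-q->5}
[1] R1 @ {0↦2, 1↦5, 2↦1, 3↦4}  ⇒  5 nodes, 1 edges  {2-q->3}
[2] R0 @ {0↦2, 1↦3, 2↦0, 3↦4}  ⇒  2 nodes, 0 edges  {∅}
normal form: no rule applies after step 2
NF edges: []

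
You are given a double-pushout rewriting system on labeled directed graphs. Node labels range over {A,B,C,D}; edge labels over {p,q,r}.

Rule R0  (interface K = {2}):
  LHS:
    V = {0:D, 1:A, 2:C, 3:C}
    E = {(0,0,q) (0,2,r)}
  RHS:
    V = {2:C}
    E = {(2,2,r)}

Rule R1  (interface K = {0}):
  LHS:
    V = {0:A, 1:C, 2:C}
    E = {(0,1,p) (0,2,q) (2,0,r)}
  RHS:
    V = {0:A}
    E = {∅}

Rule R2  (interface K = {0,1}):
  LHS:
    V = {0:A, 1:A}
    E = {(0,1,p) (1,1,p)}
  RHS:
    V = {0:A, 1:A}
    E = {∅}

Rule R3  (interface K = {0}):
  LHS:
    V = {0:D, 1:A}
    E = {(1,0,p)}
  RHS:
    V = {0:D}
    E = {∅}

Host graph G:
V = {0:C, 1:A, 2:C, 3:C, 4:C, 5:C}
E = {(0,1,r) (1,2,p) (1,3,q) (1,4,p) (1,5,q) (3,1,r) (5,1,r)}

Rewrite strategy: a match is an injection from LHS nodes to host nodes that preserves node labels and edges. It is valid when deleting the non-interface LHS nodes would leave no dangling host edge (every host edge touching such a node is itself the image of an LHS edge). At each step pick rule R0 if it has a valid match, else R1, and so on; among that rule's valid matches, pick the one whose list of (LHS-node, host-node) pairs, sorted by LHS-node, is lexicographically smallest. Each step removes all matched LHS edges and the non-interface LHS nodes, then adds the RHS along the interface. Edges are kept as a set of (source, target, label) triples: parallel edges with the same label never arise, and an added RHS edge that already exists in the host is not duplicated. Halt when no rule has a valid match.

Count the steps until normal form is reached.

start.  V:6 E:7  edges: 0-r->1 1-p->2 1-q->3 1-p->4 1-q->5 3-r->1 5-r->1
1. fire R1 via {0↦1, 1↦2, 2↦3}  →  V:4 E:4  edges: 0-r->1 1-p->4 1-q->5 5-r->1
2. fire R1 via {0↦1, 1↦4, 2↦5}  →  V:2 E:1  edges: 0-r->1
final graph: no rule applies after step 2

Answer: 2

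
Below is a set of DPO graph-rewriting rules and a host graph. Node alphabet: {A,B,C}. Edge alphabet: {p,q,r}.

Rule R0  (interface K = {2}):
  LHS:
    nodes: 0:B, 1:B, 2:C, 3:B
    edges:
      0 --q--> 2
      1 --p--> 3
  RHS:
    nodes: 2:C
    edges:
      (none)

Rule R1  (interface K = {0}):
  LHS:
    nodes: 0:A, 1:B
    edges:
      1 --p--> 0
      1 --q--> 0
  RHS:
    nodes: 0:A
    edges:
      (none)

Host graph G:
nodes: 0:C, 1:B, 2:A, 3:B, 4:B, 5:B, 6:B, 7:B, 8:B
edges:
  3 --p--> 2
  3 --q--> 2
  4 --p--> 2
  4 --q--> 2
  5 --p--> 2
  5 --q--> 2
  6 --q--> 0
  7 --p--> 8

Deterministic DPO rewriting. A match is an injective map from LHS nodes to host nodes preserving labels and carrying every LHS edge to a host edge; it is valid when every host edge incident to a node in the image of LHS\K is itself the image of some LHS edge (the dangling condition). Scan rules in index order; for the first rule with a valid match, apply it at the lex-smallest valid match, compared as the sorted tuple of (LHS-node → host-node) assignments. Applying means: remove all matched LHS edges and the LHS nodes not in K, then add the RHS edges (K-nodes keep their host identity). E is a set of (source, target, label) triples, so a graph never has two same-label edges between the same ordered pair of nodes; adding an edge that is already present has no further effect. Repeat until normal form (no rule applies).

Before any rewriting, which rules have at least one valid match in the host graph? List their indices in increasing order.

Answer: [R0,R1]

Derivation:
R0: 1 valid match — {0↦6, 1↦7, 2↦0, 3↦8}
R1: 3 valid matches — {0↦2, 1↦3}, {0↦2, 1↦4}, {0↦2, 1↦5}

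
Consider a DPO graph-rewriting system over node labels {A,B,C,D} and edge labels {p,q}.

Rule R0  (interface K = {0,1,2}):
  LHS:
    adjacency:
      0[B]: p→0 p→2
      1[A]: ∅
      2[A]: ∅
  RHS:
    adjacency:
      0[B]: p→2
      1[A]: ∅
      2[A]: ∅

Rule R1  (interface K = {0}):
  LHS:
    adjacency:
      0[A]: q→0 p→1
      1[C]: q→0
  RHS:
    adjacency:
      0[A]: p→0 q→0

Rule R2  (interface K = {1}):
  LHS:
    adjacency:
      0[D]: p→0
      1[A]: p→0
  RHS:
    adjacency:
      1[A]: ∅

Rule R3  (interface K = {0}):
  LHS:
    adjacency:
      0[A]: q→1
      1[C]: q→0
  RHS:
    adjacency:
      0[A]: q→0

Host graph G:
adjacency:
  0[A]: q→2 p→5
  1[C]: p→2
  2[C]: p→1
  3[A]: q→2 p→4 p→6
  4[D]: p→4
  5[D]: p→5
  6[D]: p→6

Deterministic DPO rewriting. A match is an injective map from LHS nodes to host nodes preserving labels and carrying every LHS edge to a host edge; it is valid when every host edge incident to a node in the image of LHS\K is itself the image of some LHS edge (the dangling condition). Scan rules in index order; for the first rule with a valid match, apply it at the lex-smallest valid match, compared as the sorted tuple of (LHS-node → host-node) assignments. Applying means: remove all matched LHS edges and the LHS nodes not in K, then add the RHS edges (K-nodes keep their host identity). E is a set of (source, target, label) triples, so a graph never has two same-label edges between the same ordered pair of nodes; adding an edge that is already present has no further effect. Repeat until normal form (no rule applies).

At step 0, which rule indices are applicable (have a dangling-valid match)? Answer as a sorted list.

R0: no valid match — LHS pattern not found
R1: no valid match — LHS pattern not found
R2: 3 valid matches — {0↦4, 1↦3}, {0↦5, 1↦0}, {0↦6, 1↦3}
R3: no valid match — LHS pattern not found

Answer: [R2]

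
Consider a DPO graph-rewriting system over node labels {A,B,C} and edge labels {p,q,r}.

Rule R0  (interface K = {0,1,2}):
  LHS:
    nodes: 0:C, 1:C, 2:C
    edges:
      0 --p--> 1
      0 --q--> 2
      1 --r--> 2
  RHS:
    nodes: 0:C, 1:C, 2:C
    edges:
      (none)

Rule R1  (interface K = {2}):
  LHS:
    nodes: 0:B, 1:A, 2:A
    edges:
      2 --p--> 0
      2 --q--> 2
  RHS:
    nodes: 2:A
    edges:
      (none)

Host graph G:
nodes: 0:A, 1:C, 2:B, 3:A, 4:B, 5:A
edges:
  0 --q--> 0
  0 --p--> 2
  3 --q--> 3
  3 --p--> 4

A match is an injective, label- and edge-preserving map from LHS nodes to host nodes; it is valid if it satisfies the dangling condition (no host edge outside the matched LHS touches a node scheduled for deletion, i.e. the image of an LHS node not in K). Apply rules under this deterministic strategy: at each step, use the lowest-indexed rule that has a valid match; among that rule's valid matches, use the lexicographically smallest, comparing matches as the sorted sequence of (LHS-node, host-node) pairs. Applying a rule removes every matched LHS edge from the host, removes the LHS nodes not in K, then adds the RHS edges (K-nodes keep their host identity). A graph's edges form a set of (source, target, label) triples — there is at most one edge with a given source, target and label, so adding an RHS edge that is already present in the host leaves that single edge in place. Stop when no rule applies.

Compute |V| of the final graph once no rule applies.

Answer: 2

Rewrite trace:
initial: |V|=6 |E|=4  E = 0-q->0 0-p->2 3-q->3 3-p->4
step 1: apply R1 at {0↦2, 1↦5, 2↦0}  → |V|=4 |E|=2  E = 3-q->3 3-p->4
step 2: apply R1 at {0↦4, 1↦0, 2↦3}  → |V|=2 |E|=0  E = ∅
normal form: no rule applies after step 2
NF nodes: {1:C, 3:A}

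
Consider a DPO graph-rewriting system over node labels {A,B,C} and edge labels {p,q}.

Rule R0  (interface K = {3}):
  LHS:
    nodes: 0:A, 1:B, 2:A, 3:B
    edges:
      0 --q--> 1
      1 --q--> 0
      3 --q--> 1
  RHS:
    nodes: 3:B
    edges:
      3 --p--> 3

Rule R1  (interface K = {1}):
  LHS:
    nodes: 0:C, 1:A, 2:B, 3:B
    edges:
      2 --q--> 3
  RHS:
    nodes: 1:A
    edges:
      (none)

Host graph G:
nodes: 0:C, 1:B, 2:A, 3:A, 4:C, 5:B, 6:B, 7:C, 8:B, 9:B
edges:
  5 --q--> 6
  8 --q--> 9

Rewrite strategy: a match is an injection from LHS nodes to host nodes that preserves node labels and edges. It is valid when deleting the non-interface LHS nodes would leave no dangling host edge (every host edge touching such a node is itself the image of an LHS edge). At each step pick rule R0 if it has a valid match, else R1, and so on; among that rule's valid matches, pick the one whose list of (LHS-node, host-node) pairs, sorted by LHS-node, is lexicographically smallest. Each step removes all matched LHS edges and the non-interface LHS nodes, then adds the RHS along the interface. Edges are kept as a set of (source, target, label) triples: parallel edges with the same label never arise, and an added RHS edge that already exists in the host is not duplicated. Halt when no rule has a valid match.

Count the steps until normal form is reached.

initial: |V|=10 |E|=2  E = 5-q->6 8-q->9
step 1: apply R1 at {0↦0, 1↦2, 2↦5, 3↦6}  → |V|=7 |E|=1  E = 8-q->9
step 2: apply R1 at {0↦4, 1↦2, 2↦8, 3↦9}  → |V|=4 |E|=0  E = ∅
final graph: no rule applies after step 2

Answer: 2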